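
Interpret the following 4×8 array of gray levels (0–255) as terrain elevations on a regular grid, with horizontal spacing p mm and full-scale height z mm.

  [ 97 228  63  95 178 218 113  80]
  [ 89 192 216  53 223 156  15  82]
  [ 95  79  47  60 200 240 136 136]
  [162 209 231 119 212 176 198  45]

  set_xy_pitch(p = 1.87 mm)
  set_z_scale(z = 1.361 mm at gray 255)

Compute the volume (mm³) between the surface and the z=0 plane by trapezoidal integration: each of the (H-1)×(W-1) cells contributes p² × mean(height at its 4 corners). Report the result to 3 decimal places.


54.760

height_mm = gray/255 × 1.361; cell vol = 1.87² × mean(4 corners)
unit = 1.87² × 1.361 / (4×255) = 0.00466596 mm³ per gray-sum
row 0: Σ corner-gray over 7 cells = 3848  → 17.9546
row 1: Σ corner-gray over 7 cells = 3636  → 16.9654
row 2: Σ corner-gray over 7 cells = 4252  → 19.8397
Σ rows: total corner-gray = 11736  → 54.7597 mm³


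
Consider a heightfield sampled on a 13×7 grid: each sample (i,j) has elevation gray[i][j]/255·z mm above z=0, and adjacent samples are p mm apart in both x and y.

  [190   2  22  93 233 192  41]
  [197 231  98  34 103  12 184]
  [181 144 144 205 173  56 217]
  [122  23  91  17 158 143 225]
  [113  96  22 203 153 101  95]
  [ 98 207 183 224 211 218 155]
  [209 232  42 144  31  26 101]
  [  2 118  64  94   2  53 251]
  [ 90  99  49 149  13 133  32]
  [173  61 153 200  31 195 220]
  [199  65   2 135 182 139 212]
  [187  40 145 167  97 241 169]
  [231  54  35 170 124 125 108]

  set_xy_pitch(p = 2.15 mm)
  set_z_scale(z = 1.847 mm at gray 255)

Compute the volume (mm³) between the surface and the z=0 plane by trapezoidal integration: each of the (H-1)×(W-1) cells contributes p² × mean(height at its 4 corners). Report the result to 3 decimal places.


292.477

height_mm = gray/255 × 1.847; cell vol = 2.15² × mean(4 corners)
unit = 2.15² × 1.847 / (4×255) = 0.00837035 mm³ per gray-sum
row 0: Σ corner-gray over 6 cells = 2652  → 22.1982
row 1: Σ corner-gray over 6 cells = 3179  → 26.6093
row 2: Σ corner-gray over 6 cells = 3053  → 25.5547
row 3: Σ corner-gray over 6 cells = 2569  → 21.5034
row 4: Σ corner-gray over 6 cells = 3697  → 30.9452
row 5: Σ corner-gray over 6 cells = 3599  → 30.1249
row 6: Σ corner-gray over 6 cells = 2175  → 18.2055
row 7: Σ corner-gray over 6 cells = 1923  → 16.0962
row 8: Σ corner-gray over 6 cells = 2681  → 22.4409
row 9: Σ corner-gray over 6 cells = 3130  → 26.1992
row 10: Σ corner-gray over 6 cells = 3193  → 26.7265
row 11: Σ corner-gray over 6 cells = 3091  → 25.8728
Σ rows: total corner-gray = 34942  → 292.4768 mm³


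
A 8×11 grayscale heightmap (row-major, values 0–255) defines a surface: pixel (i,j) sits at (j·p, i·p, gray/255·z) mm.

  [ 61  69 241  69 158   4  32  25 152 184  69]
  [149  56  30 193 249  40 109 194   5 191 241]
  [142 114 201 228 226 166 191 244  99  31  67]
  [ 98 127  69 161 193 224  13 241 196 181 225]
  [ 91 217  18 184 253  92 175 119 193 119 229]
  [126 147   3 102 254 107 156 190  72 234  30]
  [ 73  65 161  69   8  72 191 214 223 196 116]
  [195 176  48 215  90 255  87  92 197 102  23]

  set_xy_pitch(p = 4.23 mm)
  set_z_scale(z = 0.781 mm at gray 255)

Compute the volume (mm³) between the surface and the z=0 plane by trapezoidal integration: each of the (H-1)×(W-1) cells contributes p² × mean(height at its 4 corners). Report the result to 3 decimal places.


height_mm = gray/255 × 0.781; cell vol = 4.23² × mean(4 corners)
unit = 4.23² × 0.781 / (4×255) = 0.0137003 mm³ per gray-sum
row 0: Σ corner-gray over 10 cells = 4522  → 61.9530
row 1: Σ corner-gray over 10 cells = 5733  → 78.5441
row 2: Σ corner-gray over 10 cells = 6342  → 86.8876
row 3: Σ corner-gray over 10 cells = 6193  → 84.8463
row 4: Σ corner-gray over 10 cells = 5746  → 78.7222
row 5: Σ corner-gray over 10 cells = 5273  → 72.2419
row 6: Σ corner-gray over 10 cells = 5329  → 73.0092
Σ rows: total corner-gray = 39138  → 536.2042 mm³

536.204


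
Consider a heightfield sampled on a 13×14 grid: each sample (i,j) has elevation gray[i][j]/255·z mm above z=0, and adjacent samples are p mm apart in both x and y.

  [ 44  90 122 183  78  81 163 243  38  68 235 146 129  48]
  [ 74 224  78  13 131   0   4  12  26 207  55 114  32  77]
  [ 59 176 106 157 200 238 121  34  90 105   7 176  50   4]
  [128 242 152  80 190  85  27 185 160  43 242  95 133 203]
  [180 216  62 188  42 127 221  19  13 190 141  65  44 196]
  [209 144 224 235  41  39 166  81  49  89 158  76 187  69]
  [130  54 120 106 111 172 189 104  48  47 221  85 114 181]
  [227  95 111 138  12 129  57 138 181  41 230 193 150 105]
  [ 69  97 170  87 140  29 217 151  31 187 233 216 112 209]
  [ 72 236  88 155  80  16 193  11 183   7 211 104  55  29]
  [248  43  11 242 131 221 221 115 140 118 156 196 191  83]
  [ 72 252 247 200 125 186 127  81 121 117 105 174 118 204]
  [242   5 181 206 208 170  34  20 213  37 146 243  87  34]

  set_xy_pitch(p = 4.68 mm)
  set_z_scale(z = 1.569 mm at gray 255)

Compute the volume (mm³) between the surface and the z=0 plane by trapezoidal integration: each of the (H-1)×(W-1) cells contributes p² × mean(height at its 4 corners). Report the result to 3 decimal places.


height_mm = gray/255 × 1.569; cell vol = 4.68² × mean(4 corners)
unit = 4.68² × 1.569 / (4×255) = 0.033691 mm³ per gray-sum
row 0: Σ corner-gray over 13 cells = 5187  → 174.7554
row 1: Σ corner-gray over 13 cells = 4926  → 165.9621
row 2: Σ corner-gray over 13 cells = 6582  → 221.7545
row 3: Σ corner-gray over 13 cells = 6631  → 223.4053
row 4: Σ corner-gray over 13 cells = 6288  → 211.8493
row 5: Σ corner-gray over 13 cells = 6309  → 212.5568
row 6: Σ corner-gray over 13 cells = 6335  → 213.4328
row 7: Σ corner-gray over 13 cells = 6900  → 232.4682
row 8: Σ corner-gray over 13 cells = 6397  → 215.5216
row 9: Σ corner-gray over 13 cells = 6680  → 225.0562
row 10: Σ corner-gray over 13 cells = 7883  → 265.5865
row 11: Σ corner-gray over 13 cells = 7358  → 247.8987
Σ rows: total corner-gray = 77476  → 2610.2474 mm³

2610.247


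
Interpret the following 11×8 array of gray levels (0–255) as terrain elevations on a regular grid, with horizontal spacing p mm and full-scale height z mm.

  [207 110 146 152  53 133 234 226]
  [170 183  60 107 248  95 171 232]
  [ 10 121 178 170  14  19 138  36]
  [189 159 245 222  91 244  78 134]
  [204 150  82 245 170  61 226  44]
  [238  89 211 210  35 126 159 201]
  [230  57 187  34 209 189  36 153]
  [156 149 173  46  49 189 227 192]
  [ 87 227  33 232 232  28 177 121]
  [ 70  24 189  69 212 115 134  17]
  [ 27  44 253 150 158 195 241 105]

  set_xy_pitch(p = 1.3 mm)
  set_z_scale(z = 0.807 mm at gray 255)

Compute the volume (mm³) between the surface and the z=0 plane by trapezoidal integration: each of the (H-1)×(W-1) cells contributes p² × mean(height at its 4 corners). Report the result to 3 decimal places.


52.637

height_mm = gray/255 × 0.807; cell vol = 1.3² × mean(4 corners)
unit = 1.3² × 0.807 / (4×255) = 0.00133709 mm³ per gray-sum
row 0: Σ corner-gray over 7 cells = 4219  → 5.6412
row 1: Σ corner-gray over 7 cells = 3456  → 4.6210
row 2: Σ corner-gray over 7 cells = 3727  → 4.9833
row 3: Σ corner-gray over 7 cells = 4517  → 6.0396
row 4: Σ corner-gray over 7 cells = 4215  → 5.6358
row 5: Σ corner-gray over 7 cells = 3906  → 5.2227
row 6: Σ corner-gray over 7 cells = 3821  → 5.1090
row 7: Σ corner-gray over 7 cells = 4080  → 5.4553
row 8: Σ corner-gray over 7 cells = 3639  → 4.8657
row 9: Σ corner-gray over 7 cells = 3787  → 5.0636
Σ rows: total corner-gray = 39367  → 52.6372 mm³


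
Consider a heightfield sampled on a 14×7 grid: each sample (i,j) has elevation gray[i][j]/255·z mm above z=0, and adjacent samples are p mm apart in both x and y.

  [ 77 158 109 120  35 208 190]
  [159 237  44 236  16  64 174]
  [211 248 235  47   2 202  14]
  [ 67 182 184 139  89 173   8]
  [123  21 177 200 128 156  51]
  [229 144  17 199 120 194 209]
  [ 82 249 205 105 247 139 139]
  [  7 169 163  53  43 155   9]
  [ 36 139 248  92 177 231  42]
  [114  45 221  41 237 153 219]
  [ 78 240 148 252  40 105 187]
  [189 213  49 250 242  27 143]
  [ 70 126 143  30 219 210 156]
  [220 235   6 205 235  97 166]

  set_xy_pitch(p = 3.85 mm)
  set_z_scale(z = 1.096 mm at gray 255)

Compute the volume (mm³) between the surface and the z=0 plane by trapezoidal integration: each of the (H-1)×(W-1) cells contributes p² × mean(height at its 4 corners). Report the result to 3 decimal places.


706.216

height_mm = gray/255 × 1.096; cell vol = 3.85² × mean(4 corners)
unit = 3.85² × 1.096 / (4×255) = 0.0159269 mm³ per gray-sum
row 0: Σ corner-gray over 6 cells = 3054  → 48.6408
row 1: Σ corner-gray over 6 cells = 3220  → 51.2847
row 2: Σ corner-gray over 6 cells = 3302  → 52.5907
row 3: Σ corner-gray over 6 cells = 3147  → 50.1220
row 4: Σ corner-gray over 6 cells = 3324  → 52.9411
row 5: Σ corner-gray over 6 cells = 3897  → 62.0672
row 6: Σ corner-gray over 6 cells = 3293  → 52.4474
row 7: Σ corner-gray over 6 cells = 3034  → 48.3223
row 8: Σ corner-gray over 6 cells = 3579  → 57.0025
row 9: Σ corner-gray over 6 cells = 3562  → 56.7317
row 10: Σ corner-gray over 6 cells = 3729  → 59.3915
row 11: Σ corner-gray over 6 cells = 3576  → 56.9547
row 12: Σ corner-gray over 6 cells = 3624  → 57.7192
Σ rows: total corner-gray = 44341  → 706.2156 mm³


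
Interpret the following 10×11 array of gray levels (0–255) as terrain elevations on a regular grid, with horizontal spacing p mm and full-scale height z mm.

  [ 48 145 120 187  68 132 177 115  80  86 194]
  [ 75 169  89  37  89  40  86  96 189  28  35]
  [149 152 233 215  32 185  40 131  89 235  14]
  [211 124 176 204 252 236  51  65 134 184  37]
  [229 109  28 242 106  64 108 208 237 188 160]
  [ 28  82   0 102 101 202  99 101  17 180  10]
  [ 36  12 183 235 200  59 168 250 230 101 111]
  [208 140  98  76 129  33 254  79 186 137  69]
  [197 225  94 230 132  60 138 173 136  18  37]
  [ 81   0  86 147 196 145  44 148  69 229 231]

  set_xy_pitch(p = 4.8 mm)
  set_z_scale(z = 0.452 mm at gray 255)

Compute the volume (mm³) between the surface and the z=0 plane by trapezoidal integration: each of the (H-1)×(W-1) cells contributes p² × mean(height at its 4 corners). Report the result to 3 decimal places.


height_mm = gray/255 × 0.452; cell vol = 4.8² × mean(4 corners)
unit = 4.8² × 0.452 / (4×255) = 0.0102099 mm³ per gray-sum
row 0: Σ corner-gray over 10 cells = 4218  → 43.0653
row 1: Σ corner-gray over 10 cells = 4543  → 46.3835
row 2: Σ corner-gray over 10 cells = 5887  → 60.1056
row 3: Σ corner-gray over 10 cells = 6069  → 61.9638
row 4: Σ corner-gray over 10 cells = 4775  → 48.7522
row 5: Σ corner-gray over 10 cells = 4829  → 49.3035
row 6: Σ corner-gray over 10 cells = 5564  → 56.8078
row 7: Σ corner-gray over 10 cells = 5187  → 52.9587
row 8: Σ corner-gray over 10 cells = 5086  → 51.9275
Σ rows: total corner-gray = 46158  → 471.2677 mm³

471.268


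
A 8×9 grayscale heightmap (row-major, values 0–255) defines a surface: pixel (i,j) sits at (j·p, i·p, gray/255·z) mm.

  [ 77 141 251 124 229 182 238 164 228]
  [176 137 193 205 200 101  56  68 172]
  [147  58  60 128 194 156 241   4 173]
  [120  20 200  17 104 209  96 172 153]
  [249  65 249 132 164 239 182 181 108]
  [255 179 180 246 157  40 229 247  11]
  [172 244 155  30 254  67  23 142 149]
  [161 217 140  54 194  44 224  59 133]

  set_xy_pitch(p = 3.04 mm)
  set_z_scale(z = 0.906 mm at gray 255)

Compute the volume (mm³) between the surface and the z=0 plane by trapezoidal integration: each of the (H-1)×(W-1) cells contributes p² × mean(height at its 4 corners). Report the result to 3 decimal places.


height_mm = gray/255 × 0.906; cell vol = 3.04² × mean(4 corners)
unit = 3.04² × 0.906 / (4×255) = 0.00820872 mm³ per gray-sum
row 0: Σ corner-gray over 8 cells = 5231  → 42.9398
row 1: Σ corner-gray over 8 cells = 4270  → 35.0512
row 2: Σ corner-gray over 8 cells = 3911  → 32.1043
row 3: Σ corner-gray over 8 cells = 4690  → 38.4989
row 4: Σ corner-gray over 8 cells = 5603  → 45.9934
row 5: Σ corner-gray over 8 cells = 4973  → 40.8219
row 6: Σ corner-gray over 8 cells = 4309  → 35.3714
Σ rows: total corner-gray = 32987  → 270.7809 mm³

270.781


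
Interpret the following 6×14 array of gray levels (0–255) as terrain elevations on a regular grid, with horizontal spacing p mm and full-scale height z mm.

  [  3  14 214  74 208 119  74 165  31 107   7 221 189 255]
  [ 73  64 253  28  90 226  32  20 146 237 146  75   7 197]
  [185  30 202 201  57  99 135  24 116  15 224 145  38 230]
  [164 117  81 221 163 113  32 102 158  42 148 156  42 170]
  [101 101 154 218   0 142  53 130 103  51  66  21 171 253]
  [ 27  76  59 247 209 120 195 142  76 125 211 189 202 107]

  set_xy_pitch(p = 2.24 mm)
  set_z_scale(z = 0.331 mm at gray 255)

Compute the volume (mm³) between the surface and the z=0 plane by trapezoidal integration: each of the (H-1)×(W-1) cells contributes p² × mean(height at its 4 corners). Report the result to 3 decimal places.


height_mm = gray/255 × 0.331; cell vol = 2.24² × mean(4 corners)
unit = 2.24² × 0.331 / (4×255) = 0.00162826 mm³ per gray-sum
row 0: Σ corner-gray over 13 cells = 6022  → 9.8054
row 1: Σ corner-gray over 13 cells = 5905  → 9.6149
row 2: Σ corner-gray over 13 cells = 6071  → 9.8852
row 3: Σ corner-gray over 13 cells = 5858  → 9.5383
row 4: Σ corner-gray over 13 cells = 6610  → 10.7628
Σ rows: total corner-gray = 30466  → 49.6066 mm³

49.607


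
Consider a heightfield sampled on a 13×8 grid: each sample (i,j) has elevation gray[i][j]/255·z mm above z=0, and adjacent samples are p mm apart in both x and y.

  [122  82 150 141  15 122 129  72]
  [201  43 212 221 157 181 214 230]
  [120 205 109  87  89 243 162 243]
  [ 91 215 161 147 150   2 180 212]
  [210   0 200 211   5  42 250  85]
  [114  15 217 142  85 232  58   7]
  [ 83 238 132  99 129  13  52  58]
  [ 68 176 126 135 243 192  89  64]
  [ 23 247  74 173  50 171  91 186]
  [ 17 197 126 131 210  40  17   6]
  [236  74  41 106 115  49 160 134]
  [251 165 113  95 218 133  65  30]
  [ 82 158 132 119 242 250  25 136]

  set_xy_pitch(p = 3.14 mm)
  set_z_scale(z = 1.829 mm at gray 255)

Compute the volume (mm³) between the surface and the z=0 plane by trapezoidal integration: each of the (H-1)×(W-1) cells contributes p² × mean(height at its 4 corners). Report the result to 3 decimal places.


height_mm = gray/255 × 1.829; cell vol = 3.14² × mean(4 corners)
unit = 3.14² × 1.829 / (4×255) = 0.0176796 mm³ per gray-sum
row 0: Σ corner-gray over 7 cells = 3959  → 69.9936
row 1: Σ corner-gray over 7 cells = 4640  → 82.0334
row 2: Σ corner-gray over 7 cells = 4166  → 73.6533
row 3: Σ corner-gray over 7 cells = 3724  → 65.8389
row 4: Σ corner-gray over 7 cells = 3330  → 58.8731
row 5: Σ corner-gray over 7 cells = 3086  → 54.5593
row 6: Σ corner-gray over 7 cells = 3521  → 62.2499
row 7: Σ corner-gray over 7 cells = 3875  → 68.5085
row 8: Σ corner-gray over 7 cells = 3286  → 58.0952
row 9: Σ corner-gray over 7 cells = 2925  → 51.7129
row 10: Σ corner-gray over 7 cells = 3319  → 58.6786
row 11: Σ corner-gray over 7 cells = 3929  → 69.4632
Σ rows: total corner-gray = 43760  → 773.6600 mm³

773.660


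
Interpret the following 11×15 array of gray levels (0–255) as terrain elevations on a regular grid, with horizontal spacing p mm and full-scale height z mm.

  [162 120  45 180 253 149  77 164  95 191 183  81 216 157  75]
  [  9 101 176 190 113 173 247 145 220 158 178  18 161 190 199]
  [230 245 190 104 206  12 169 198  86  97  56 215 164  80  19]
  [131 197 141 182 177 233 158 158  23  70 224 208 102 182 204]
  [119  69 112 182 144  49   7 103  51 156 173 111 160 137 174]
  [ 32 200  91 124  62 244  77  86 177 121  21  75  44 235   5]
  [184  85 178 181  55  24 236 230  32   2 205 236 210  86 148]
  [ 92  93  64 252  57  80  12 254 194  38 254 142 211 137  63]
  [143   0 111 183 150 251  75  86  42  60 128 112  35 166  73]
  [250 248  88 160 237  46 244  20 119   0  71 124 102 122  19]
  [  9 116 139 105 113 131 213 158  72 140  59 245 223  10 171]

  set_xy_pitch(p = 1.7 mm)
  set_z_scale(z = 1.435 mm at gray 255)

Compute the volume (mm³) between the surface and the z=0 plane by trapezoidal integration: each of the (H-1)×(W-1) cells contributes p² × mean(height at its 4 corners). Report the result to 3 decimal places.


300.136

height_mm = gray/255 × 1.435; cell vol = 1.7² × mean(4 corners)
unit = 1.7² × 1.435 / (4×255) = 0.00406583 mm³ per gray-sum
row 0: Σ corner-gray over 14 cells = 8407  → 34.1815
row 1: Σ corner-gray over 14 cells = 8241  → 33.5065
row 2: Σ corner-gray over 14 cells = 8338  → 33.9009
row 3: Σ corner-gray over 14 cells = 7646  → 31.0874
row 4: Σ corner-gray over 14 cells = 6352  → 25.8262
row 5: Σ corner-gray over 14 cells = 7003  → 28.4730
row 6: Σ corner-gray over 14 cells = 7583  → 30.8312
row 7: Σ corner-gray over 14 cells = 6745  → 27.4240
row 8: Σ corner-gray over 14 cells = 6445  → 26.2043
row 9: Σ corner-gray over 14 cells = 7059  → 28.7007
Σ rows: total corner-gray = 73819  → 300.1358 mm³


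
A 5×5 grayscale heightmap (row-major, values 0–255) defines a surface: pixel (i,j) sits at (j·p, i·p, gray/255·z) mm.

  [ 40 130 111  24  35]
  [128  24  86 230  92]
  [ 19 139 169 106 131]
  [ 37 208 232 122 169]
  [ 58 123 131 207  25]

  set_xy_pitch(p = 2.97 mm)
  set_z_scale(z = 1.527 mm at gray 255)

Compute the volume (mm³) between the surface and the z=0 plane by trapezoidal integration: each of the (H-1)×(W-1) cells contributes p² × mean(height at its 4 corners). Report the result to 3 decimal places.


height_mm = gray/255 × 1.527; cell vol = 2.97² × mean(4 corners)
unit = 2.97² × 1.527 / (4×255) = 0.0132054 mm³ per gray-sum
row 0: Σ corner-gray over 4 cells = 1505  → 19.8741
row 1: Σ corner-gray over 4 cells = 1878  → 24.7998
row 2: Σ corner-gray over 4 cells = 2308  → 30.4781
row 3: Σ corner-gray over 4 cells = 2335  → 30.8346
Σ rows: total corner-gray = 8026  → 105.9866 mm³

105.987


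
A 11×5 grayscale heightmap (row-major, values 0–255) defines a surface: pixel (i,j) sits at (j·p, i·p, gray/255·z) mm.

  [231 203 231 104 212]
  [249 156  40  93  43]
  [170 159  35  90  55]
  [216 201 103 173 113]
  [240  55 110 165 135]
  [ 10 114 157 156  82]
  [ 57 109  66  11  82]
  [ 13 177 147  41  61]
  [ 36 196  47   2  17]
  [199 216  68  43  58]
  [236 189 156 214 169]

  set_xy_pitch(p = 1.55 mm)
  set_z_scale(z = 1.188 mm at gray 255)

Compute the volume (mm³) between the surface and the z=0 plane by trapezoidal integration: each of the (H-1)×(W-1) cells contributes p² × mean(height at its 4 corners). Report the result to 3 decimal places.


height_mm = gray/255 × 1.188; cell vol = 1.55² × mean(4 corners)
unit = 1.55² × 1.188 / (4×255) = 0.00279821 mm³ per gray-sum
row 0: Σ corner-gray over 4 cells = 2389  → 6.6849
row 1: Σ corner-gray over 4 cells = 1663  → 4.6534
row 2: Σ corner-gray over 4 cells = 2076  → 5.8091
row 3: Σ corner-gray over 4 cells = 2318  → 6.4862
row 4: Σ corner-gray over 4 cells = 1981  → 5.5432
row 5: Σ corner-gray over 4 cells = 1457  → 4.0770
row 6: Σ corner-gray over 4 cells = 1315  → 3.6796
row 7: Σ corner-gray over 4 cells = 1347  → 3.7692
row 8: Σ corner-gray over 4 cells = 1454  → 4.0686
row 9: Σ corner-gray over 4 cells = 2434  → 6.8108
Σ rows: total corner-gray = 18434  → 51.5821 mm³

51.582


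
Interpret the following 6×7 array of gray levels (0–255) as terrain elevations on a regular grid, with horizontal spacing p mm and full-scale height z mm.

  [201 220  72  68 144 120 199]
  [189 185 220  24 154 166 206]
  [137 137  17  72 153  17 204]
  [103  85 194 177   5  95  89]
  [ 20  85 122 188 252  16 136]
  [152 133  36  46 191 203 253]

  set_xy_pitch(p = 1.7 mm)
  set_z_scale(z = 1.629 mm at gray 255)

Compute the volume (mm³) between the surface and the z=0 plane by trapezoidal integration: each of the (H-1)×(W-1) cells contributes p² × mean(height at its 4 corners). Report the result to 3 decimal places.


68.748

height_mm = gray/255 × 1.629; cell vol = 1.7² × mean(4 corners)
unit = 1.7² × 1.629 / (4×255) = 0.0046155 mm³ per gray-sum
row 0: Σ corner-gray over 6 cells = 3541  → 16.3435
row 1: Σ corner-gray over 6 cells = 3026  → 13.9665
row 2: Σ corner-gray over 6 cells = 2437  → 11.2480
row 3: Σ corner-gray over 6 cells = 2786  → 12.8588
row 4: Σ corner-gray over 6 cells = 3105  → 14.3311
Σ rows: total corner-gray = 14895  → 68.7479 mm³


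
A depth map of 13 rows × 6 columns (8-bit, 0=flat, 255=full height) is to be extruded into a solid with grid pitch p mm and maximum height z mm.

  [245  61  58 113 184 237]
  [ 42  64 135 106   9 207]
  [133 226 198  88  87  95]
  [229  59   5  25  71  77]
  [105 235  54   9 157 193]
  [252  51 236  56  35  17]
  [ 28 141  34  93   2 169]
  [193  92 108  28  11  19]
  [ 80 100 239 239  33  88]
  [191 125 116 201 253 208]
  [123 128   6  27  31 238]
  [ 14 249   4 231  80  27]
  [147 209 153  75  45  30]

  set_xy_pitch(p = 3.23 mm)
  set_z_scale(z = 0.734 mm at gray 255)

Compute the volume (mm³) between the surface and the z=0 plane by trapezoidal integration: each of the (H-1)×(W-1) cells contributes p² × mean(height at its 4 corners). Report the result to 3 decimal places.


height_mm = gray/255 × 0.734; cell vol = 3.23² × mean(4 corners)
unit = 3.23² × 0.734 / (4×255) = 0.0075076 mm³ per gray-sum
row 0: Σ corner-gray over 5 cells = 2191  → 16.4491
row 1: Σ corner-gray over 5 cells = 2303  → 17.2900
row 2: Σ corner-gray over 5 cells = 2052  → 15.4056
row 3: Σ corner-gray over 5 cells = 1834  → 13.7689
row 4: Σ corner-gray over 5 cells = 2233  → 16.7645
row 5: Σ corner-gray over 5 cells = 1762  → 13.2284
row 6: Σ corner-gray over 5 cells = 1427  → 10.7133
row 7: Σ corner-gray over 5 cells = 2080  → 15.6158
row 8: Σ corner-gray over 5 cells = 3179  → 23.8666
row 9: Σ corner-gray over 5 cells = 2534  → 19.0242
row 10: Σ corner-gray over 5 cells = 1914  → 14.3695
row 11: Σ corner-gray over 5 cells = 2310  → 17.3425
Σ rows: total corner-gray = 25819  → 193.8386 mm³

193.839


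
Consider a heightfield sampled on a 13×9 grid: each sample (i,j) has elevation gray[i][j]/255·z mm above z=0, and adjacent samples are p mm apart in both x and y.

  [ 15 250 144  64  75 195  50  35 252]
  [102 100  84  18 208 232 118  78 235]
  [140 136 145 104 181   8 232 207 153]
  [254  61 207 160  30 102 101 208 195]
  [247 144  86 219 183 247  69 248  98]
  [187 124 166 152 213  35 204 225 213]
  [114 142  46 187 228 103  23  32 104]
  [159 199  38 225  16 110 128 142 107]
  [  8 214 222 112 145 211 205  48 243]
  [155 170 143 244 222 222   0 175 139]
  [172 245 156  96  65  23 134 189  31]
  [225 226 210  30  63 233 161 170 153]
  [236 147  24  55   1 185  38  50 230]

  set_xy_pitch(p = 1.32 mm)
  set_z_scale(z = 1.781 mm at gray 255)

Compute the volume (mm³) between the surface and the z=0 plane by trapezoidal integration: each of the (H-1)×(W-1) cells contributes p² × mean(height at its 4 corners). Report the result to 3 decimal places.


height_mm = gray/255 × 1.781; cell vol = 1.32² × mean(4 corners)
unit = 1.32² × 1.781 / (4×255) = 0.00304237 mm³ per gray-sum
row 0: Σ corner-gray over 8 cells = 3906  → 11.8835
row 1: Σ corner-gray over 8 cells = 4332  → 13.1795
row 2: Σ corner-gray over 8 cells = 4506  → 13.7089
row 3: Σ corner-gray over 8 cells = 4924  → 14.9806
row 4: Σ corner-gray over 8 cells = 5375  → 16.3527
row 5: Σ corner-gray over 8 cells = 4378  → 13.3195
row 6: Σ corner-gray over 8 cells = 3722  → 11.3237
row 7: Σ corner-gray over 8 cells = 4547  → 13.8336
row 8: Σ corner-gray over 8 cells = 5211  → 15.8538
row 9: Σ corner-gray over 8 cells = 4665  → 14.1926
row 10: Σ corner-gray over 8 cells = 4583  → 13.9432
row 11: Σ corner-gray over 8 cells = 4030  → 12.2607
Σ rows: total corner-gray = 54179  → 164.8324 mm³

164.832


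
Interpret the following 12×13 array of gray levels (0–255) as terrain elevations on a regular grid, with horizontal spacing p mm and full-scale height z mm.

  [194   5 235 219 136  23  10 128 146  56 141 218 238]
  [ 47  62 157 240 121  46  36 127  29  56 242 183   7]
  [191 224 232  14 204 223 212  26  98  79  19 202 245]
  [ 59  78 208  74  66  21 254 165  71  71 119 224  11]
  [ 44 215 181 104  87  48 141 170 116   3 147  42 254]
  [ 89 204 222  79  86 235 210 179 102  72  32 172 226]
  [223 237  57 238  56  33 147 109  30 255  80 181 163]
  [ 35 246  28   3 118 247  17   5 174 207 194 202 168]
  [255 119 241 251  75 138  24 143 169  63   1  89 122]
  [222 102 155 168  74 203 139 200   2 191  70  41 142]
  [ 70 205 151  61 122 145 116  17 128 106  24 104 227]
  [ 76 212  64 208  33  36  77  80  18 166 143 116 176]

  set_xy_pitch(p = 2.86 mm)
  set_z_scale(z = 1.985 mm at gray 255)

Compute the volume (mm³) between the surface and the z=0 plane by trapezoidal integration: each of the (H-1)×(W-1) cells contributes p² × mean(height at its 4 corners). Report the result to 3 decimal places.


1052.953

height_mm = gray/255 × 1.985; cell vol = 2.86² × mean(4 corners)
unit = 2.86² × 1.985 / (4×255) = 0.0159181 mm³ per gray-sum
row 0: Σ corner-gray over 12 cells = 5718  → 91.0199
row 1: Σ corner-gray over 12 cells = 6154  → 97.9603
row 2: Σ corner-gray over 12 cells = 6274  → 99.8704
row 3: Σ corner-gray over 12 cells = 5578  → 88.7914
row 4: Σ corner-gray over 12 cells = 6307  → 100.3957
row 5: Σ corner-gray over 12 cells = 6733  → 107.1769
row 6: Σ corner-gray over 12 cells = 6317  → 100.5549
row 7: Σ corner-gray over 12 cells = 6088  → 96.9097
row 8: Σ corner-gray over 12 cells = 6057  → 96.4162
row 9: Σ corner-gray over 12 cells = 5709  → 90.8767
row 10: Σ corner-gray over 12 cells = 5213  → 82.9813
Σ rows: total corner-gray = 66148  → 1052.9533 mm³


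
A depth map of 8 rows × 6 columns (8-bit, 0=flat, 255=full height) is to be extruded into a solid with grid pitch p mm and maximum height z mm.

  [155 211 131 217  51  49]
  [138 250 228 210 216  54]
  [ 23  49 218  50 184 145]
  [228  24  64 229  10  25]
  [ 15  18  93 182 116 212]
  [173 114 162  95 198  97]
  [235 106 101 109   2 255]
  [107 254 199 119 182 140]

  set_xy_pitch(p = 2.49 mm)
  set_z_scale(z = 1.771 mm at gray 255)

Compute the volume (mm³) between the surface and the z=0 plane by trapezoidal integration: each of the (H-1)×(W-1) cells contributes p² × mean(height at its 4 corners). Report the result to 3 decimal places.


199.057

height_mm = gray/255 × 1.771; cell vol = 2.49² × mean(4 corners)
unit = 2.49² × 1.771 / (4×255) = 0.0107651 mm³ per gray-sum
row 0: Σ corner-gray over 5 cells = 3424  → 36.8596
row 1: Σ corner-gray over 5 cells = 3170  → 34.1253
row 2: Σ corner-gray over 5 cells = 2077  → 22.3591
row 3: Σ corner-gray over 5 cells = 1952  → 21.0134
row 4: Σ corner-gray over 5 cells = 2453  → 26.4067
row 5: Σ corner-gray over 5 cells = 2534  → 27.2787
row 6: Σ corner-gray over 5 cells = 2881  → 31.0142
Σ rows: total corner-gray = 18491  → 199.0570 mm³


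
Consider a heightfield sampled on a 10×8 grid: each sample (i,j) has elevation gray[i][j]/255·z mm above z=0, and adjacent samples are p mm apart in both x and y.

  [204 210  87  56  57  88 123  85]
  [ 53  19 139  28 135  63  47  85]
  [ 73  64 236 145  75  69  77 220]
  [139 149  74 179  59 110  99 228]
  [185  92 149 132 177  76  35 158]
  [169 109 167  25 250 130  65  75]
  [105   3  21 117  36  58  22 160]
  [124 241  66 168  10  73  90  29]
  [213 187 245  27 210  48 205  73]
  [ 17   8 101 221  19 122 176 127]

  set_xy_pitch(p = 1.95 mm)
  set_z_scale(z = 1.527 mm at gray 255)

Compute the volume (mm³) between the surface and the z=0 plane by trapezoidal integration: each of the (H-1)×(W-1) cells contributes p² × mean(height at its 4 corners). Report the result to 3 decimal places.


height_mm = gray/255 × 1.527; cell vol = 1.95² × mean(4 corners)
unit = 1.95² × 1.527 / (4×255) = 0.00569257 mm³ per gray-sum
row 0: Σ corner-gray over 7 cells = 2531  → 14.4079
row 1: Σ corner-gray over 7 cells = 2625  → 14.9430
row 2: Σ corner-gray over 7 cells = 3332  → 18.9676
row 3: Σ corner-gray over 7 cells = 3372  → 19.1953
row 4: Σ corner-gray over 7 cells = 3401  → 19.3604
row 5: Σ corner-gray over 7 cells = 2515  → 14.3168
row 6: Σ corner-gray over 7 cells = 2228  → 12.6830
row 7: Σ corner-gray over 7 cells = 3579  → 20.3737
row 8: Σ corner-gray over 7 cells = 3568  → 20.3111
Σ rows: total corner-gray = 27151  → 154.5589 mm³

154.559


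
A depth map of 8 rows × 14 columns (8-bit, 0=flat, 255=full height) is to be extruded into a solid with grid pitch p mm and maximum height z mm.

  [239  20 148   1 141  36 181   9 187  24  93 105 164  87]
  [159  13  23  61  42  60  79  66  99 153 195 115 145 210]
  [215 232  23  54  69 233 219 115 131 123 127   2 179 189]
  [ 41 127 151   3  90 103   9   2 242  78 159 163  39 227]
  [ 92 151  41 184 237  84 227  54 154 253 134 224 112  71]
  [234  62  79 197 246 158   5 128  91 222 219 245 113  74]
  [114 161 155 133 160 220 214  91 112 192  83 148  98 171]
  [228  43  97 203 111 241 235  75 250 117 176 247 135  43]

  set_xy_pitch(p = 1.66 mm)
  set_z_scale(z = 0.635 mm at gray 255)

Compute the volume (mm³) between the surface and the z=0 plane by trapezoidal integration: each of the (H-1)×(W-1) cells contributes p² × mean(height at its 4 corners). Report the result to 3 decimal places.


height_mm = gray/255 × 0.635; cell vol = 1.66² × mean(4 corners)
unit = 1.66² × 0.635 / (4×255) = 0.0017155 mm³ per gray-sum
row 0: Σ corner-gray over 13 cells = 5015  → 8.6032
row 1: Σ corner-gray over 13 cells = 5889  → 10.1026
row 2: Σ corner-gray over 13 cells = 6018  → 10.3239
row 3: Σ corner-gray over 13 cells = 6473  → 11.1044
row 4: Σ corner-gray over 13 cells = 7711  → 13.2282
row 5: Σ corner-gray over 13 cells = 7657  → 13.1356
row 6: Σ corner-gray over 13 cells = 7950  → 13.6382
Σ rows: total corner-gray = 46713  → 80.1360 mm³

80.136


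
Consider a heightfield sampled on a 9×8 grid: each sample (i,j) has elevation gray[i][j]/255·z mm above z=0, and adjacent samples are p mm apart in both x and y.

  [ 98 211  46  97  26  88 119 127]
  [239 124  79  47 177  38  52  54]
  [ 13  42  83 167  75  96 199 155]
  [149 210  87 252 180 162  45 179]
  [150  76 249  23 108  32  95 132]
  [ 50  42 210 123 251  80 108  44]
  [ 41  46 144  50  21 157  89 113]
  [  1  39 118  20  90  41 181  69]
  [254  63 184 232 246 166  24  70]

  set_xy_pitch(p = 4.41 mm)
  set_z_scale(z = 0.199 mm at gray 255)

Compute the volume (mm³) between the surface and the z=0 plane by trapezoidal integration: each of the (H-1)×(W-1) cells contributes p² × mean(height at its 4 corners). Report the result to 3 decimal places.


height_mm = gray/255 × 0.199; cell vol = 4.41² × mean(4 corners)
unit = 4.41² × 0.199 / (4×255) = 0.00379429 mm³ per gray-sum
row 0: Σ corner-gray over 7 cells = 2726  → 10.3432
row 1: Σ corner-gray over 7 cells = 2819  → 10.6961
row 2: Σ corner-gray over 7 cells = 3692  → 14.0085
row 3: Σ corner-gray over 7 cells = 3648  → 13.8416
row 4: Σ corner-gray over 7 cells = 3170  → 12.0279
row 5: Σ corner-gray over 7 cells = 2890  → 10.9655
row 6: Σ corner-gray over 7 cells = 2216  → 8.4081
row 7: Σ corner-gray over 7 cells = 3202  → 12.1493
Σ rows: total corner-gray = 24363  → 92.4402 mm³

92.440


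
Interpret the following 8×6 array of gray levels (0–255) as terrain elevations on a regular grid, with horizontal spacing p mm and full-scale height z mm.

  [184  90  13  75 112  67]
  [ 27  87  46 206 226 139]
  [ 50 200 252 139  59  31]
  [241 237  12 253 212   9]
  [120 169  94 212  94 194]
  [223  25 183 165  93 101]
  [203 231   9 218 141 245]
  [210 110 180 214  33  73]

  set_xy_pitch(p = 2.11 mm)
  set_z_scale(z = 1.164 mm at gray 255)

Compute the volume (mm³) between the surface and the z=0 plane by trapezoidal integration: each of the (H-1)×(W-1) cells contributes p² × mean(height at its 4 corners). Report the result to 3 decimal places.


height_mm = gray/255 × 1.164; cell vol = 2.11² × mean(4 corners)
unit = 2.11² × 1.164 / (4×255) = 0.00508063 mm³ per gray-sum
row 0: Σ corner-gray over 5 cells = 2127  → 10.8065
row 1: Σ corner-gray over 5 cells = 2677  → 13.6009
row 2: Σ corner-gray over 5 cells = 3059  → 15.5417
row 3: Σ corner-gray over 5 cells = 3130  → 15.9024
row 4: Σ corner-gray over 5 cells = 2708  → 13.7584
row 5: Σ corner-gray over 5 cells = 2902  → 14.7440
row 6: Σ corner-gray over 5 cells = 3003  → 15.2571
Σ rows: total corner-gray = 19606  → 99.6109 mm³

99.611


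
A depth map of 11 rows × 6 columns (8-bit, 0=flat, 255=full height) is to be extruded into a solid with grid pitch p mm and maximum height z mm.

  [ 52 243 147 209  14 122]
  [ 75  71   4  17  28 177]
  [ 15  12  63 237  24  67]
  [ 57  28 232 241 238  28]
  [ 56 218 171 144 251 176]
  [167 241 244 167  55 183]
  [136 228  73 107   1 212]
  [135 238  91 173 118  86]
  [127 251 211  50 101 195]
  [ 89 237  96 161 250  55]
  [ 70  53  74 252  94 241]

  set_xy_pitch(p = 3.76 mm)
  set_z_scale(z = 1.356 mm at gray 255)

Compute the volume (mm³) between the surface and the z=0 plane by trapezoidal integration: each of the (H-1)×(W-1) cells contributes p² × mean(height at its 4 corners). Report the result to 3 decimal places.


507.776

height_mm = gray/255 × 1.356; cell vol = 3.76² × mean(4 corners)
unit = 3.76² × 1.356 / (4×255) = 0.0187947 mm³ per gray-sum
row 0: Σ corner-gray over 5 cells = 1892  → 35.5596
row 1: Σ corner-gray over 5 cells = 1246  → 23.4182
row 2: Σ corner-gray over 5 cells = 2317  → 43.5473
row 3: Σ corner-gray over 5 cells = 3363  → 63.2065
row 4: Σ corner-gray over 5 cells = 3564  → 66.9843
row 5: Σ corner-gray over 5 cells = 2930  → 55.0684
row 6: Σ corner-gray over 5 cells = 2627  → 49.3737
row 7: Σ corner-gray over 5 cells = 3009  → 56.5532
row 8: Σ corner-gray over 5 cells = 3180  → 59.7671
row 9: Σ corner-gray over 5 cells = 2889  → 54.2979
Σ rows: total corner-gray = 27017  → 507.7762 mm³


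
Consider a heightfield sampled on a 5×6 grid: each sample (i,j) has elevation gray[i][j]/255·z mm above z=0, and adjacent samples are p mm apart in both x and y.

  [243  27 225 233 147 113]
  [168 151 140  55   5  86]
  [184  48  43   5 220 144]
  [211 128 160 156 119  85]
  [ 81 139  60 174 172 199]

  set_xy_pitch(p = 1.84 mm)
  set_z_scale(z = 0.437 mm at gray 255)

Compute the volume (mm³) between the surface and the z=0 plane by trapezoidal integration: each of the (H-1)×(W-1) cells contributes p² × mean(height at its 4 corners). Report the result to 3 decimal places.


14.021

height_mm = gray/255 × 0.437; cell vol = 1.84² × mean(4 corners)
unit = 1.84² × 0.437 / (4×255) = 0.0014505 mm³ per gray-sum
row 0: Σ corner-gray over 5 cells = 2576  → 3.7365
row 1: Σ corner-gray over 5 cells = 1916  → 2.7792
row 2: Σ corner-gray over 5 cells = 2382  → 3.4551
row 3: Σ corner-gray over 5 cells = 2792  → 4.0498
Σ rows: total corner-gray = 9666  → 14.0205 mm³


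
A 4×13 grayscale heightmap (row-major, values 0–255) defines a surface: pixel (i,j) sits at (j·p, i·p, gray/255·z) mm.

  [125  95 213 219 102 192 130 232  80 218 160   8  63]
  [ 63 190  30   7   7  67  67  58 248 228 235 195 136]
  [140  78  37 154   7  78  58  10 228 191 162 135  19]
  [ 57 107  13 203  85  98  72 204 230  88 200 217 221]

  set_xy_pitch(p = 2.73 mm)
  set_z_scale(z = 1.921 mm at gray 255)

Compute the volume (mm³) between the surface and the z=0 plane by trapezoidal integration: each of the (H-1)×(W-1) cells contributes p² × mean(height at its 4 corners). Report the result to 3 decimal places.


height_mm = gray/255 × 1.921; cell vol = 2.73² × mean(4 corners)
unit = 2.73² × 1.921 / (4×255) = 0.0140363 mm³ per gray-sum
row 0: Σ corner-gray over 12 cells = 6349  → 89.1164
row 1: Σ corner-gray over 12 cells = 5298  → 74.3643
row 2: Σ corner-gray over 12 cells = 5747  → 80.6666
Σ rows: total corner-gray = 17394  → 244.1473 mm³

244.147


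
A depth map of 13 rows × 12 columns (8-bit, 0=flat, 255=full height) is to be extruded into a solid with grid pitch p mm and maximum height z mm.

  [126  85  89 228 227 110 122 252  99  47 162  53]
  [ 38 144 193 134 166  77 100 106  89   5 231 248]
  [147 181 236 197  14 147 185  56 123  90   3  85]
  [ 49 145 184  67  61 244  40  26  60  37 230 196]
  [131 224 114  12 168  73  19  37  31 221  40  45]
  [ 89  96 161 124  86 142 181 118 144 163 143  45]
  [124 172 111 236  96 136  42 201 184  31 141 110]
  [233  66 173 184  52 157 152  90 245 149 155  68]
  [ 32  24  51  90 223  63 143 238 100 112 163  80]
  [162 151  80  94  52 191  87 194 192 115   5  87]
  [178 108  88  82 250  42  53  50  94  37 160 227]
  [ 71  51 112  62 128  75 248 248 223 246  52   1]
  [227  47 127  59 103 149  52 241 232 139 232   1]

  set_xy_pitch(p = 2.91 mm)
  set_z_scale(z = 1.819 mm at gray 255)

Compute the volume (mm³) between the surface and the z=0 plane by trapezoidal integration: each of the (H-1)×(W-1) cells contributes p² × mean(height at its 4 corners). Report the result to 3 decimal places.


height_mm = gray/255 × 1.819; cell vol = 2.91² × mean(4 corners)
unit = 2.91² × 1.819 / (4×255) = 0.0151014 mm³ per gray-sum
row 0: Σ corner-gray over 11 cells = 5797  → 87.5431
row 1: Σ corner-gray over 11 cells = 5472  → 82.6351
row 2: Σ corner-gray over 11 cells = 5129  → 77.4553
row 3: Σ corner-gray over 11 cells = 4487  → 67.7602
row 4: Σ corner-gray over 11 cells = 4904  → 74.0575
row 5: Σ corner-gray over 11 cells = 5784  → 87.3468
row 6: Σ corner-gray over 11 cells = 6081  → 91.8319
row 7: Σ corner-gray over 11 cells = 5673  → 85.6705
row 8: Σ corner-gray over 11 cells = 5097  → 76.9721
row 9: Σ corner-gray over 11 cells = 4904  → 74.0575
row 10: Σ corner-gray over 11 cells = 5295  → 79.9622
row 11: Σ corner-gray over 11 cells = 5952  → 89.8838
Σ rows: total corner-gray = 64575  → 975.1758 mm³

975.176


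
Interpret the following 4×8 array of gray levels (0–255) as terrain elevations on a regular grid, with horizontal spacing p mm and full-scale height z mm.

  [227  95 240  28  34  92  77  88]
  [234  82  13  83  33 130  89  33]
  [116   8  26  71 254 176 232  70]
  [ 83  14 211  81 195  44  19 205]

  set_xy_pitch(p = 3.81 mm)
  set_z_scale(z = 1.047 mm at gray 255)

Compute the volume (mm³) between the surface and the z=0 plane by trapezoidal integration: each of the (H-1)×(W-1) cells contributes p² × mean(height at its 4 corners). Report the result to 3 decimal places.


127.502

height_mm = gray/255 × 1.047; cell vol = 3.81² × mean(4 corners)
unit = 3.81² × 1.047 / (4×255) = 0.0149003 mm³ per gray-sum
row 0: Σ corner-gray over 7 cells = 2574  → 38.3535
row 1: Σ corner-gray over 7 cells = 2847  → 42.4213
row 2: Σ corner-gray over 7 cells = 3136  → 46.7275
Σ rows: total corner-gray = 8557  → 127.5023 mm³


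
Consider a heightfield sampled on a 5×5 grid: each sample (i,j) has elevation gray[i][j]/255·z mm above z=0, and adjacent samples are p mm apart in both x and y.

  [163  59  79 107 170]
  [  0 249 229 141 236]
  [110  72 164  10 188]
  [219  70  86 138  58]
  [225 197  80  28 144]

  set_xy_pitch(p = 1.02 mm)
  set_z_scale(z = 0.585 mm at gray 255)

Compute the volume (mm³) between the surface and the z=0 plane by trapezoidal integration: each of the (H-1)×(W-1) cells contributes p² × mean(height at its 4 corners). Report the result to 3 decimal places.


height_mm = gray/255 × 0.585; cell vol = 1.02² × mean(4 corners)
unit = 1.02² × 0.585 / (4×255) = 0.0005967 mm³ per gray-sum
row 0: Σ corner-gray over 4 cells = 2297  → 1.3706
row 1: Σ corner-gray over 4 cells = 2264  → 1.3509
row 2: Σ corner-gray over 4 cells = 1655  → 0.9875
row 3: Σ corner-gray over 4 cells = 1844  → 1.1003
Σ rows: total corner-gray = 8060  → 4.8094 mm³

4.809
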